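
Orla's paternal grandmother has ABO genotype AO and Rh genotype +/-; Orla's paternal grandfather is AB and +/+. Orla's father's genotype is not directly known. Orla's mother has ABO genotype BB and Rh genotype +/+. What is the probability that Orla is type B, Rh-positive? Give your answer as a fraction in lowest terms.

1/2

Orla's father's ABO genotype from AO × AB: 1/4 AA, 1/4 AB, 1/4 AO, 1/4 BO.
Crossing each possibility with the mother BB and summing P(type B): 1/4·0 + 1/4·1/2 + 1/4·1/2 + 1/4·1 = 1/2.
Similarly for Rh via the father's Rh distribution: P(Rh+) = 1.
Independent loci: 1/2 × 1 = 1/2.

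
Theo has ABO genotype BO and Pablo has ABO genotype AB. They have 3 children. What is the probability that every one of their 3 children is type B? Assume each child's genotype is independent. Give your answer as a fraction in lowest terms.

1/8

ABO cross BO × AB → 1/4 A, 1/2 B, 1/4 AB.
So P(type B) = 1/2 per child.
All 3 independent: (1/2)^3 = 1/8.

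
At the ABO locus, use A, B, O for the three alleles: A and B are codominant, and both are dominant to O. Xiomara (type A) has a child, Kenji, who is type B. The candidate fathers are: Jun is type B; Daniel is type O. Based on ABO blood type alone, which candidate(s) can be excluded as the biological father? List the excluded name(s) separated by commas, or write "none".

A candidate is excluded only if no genotype consistent with his phenotype could produce a type B child with a type A mother.
Daniel (type O): no genotype consistent with that phenotype can produce a type-B child with a type-A mother.

Daniel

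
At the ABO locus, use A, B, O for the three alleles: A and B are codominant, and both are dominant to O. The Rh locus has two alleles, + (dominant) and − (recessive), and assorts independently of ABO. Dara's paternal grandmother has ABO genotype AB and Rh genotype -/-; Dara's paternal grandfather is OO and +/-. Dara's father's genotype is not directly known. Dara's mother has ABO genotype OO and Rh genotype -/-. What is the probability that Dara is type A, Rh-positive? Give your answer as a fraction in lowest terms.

Dara's father's ABO genotype from AB × OO: 1/2 AO, 1/2 BO.
Crossing each possibility with the mother OO and summing P(type A): 1/2·1/2 + 1/2·0 = 1/4.
Similarly for Rh via the father's Rh distribution: P(Rh+) = 1/4.
Independent loci: 1/4 × 1/4 = 1/16.

1/16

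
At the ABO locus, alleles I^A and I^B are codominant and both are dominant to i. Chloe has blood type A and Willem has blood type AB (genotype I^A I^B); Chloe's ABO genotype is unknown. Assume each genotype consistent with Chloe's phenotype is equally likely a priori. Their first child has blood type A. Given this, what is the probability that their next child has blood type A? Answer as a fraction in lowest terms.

1/2

Possible genotypes: Chloe ∈ {I^A I^A, I^A i}; Willem ∈ {I^A I^B}.
Weight each parental genotype pair by prior × P(type-A child):
  I^A I^A × I^A I^B: posterior weight 1/2; P(next child type A) = 1/2.
  I^A i × I^A I^B: posterior weight 1/2; P(next child type A) = 1/2.
Weighted sum = 1/2.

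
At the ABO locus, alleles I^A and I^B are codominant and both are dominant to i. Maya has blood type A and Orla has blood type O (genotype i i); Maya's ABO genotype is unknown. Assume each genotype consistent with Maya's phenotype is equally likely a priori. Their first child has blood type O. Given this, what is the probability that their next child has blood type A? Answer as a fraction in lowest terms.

1/2

Possible genotypes: Maya ∈ {I^A I^A, I^A i}; Orla ∈ {i i}.
Weight each parental genotype pair by prior × P(type-O child):
  I^A i × i i: posterior weight 1; P(next child type A) = 1/2.
Weighted sum = 1/2.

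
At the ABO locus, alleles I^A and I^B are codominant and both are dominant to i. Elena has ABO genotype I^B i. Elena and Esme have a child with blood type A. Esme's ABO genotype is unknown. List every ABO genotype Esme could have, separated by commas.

I^A I^A, I^A I^B, I^A i

For each candidate genotype of Esme, check whether crossing it with I^B i can produce every observed child phenotype.
  I^A I^A → possible child types {A, AB} ✓
  I^A I^B → possible child types {A, B, AB} ✓
  I^A i → possible child types {O, A, B, AB} ✓
  I^B I^B → possible child types {B} ✗
  I^B i → possible child types {O, B} ✗
  i i → possible child types {O, B} ✗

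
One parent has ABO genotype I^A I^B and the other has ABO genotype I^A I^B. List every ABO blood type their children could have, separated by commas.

A, B, AB

Gametes from I^A I^B × I^A I^B give offspring ABO genotypes I^A I^A, I^A I^B, I^B I^B, i.e. phenotypes A, B, AB.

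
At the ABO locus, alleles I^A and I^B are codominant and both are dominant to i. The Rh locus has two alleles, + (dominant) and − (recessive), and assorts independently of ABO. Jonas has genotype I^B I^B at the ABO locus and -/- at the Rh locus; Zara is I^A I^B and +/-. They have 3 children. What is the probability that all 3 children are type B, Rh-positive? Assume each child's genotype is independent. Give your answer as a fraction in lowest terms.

ABO cross I^B I^B × I^A I^B → 1/2 B, 1/2 AB.
Rh cross -/- × +/- → 1/2 Rh+, 1/2 Rh-; so P(type B, Rh-positive) = 1/2 × 1/2 = 1/4 per child.
All 3 independent: (1/4)^3 = 1/64.

1/64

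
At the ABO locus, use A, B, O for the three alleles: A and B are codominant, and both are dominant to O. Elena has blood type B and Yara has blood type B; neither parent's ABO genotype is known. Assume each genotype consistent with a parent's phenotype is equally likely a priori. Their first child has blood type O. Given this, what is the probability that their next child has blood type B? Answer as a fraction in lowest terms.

3/4

Possible genotypes: Elena ∈ {BB, BO}; Yara ∈ {BB, BO}.
Weight each parental genotype pair by prior × P(type-O child):
  BO × BO: posterior weight 1; P(next child type B) = 3/4.
Weighted sum = 3/4.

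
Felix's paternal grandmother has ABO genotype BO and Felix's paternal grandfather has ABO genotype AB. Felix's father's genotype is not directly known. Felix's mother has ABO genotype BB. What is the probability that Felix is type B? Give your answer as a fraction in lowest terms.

Felix's father's ABO genotype from BO × AB: 1/4 AB, 1/4 AO, 1/4 BB, 1/4 BO.
Crossing each possibility with the mother BB and summing P(type B): 1/4·1/2 + 1/4·1/2 + 1/4·1 + 1/4·1 = 3/4.

3/4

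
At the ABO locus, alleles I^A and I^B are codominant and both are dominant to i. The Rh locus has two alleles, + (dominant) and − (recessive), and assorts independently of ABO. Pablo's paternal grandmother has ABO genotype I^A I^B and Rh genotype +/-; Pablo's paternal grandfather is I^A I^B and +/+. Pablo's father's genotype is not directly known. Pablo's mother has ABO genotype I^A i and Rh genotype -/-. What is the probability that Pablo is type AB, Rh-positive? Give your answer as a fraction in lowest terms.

3/16

Pablo's father's ABO genotype from I^A I^B × I^A I^B: 1/4 I^A I^A, 1/2 I^A I^B, 1/4 I^B I^B.
Crossing each possibility with the mother I^A i and summing P(type AB): 1/4·0 + 1/2·1/4 + 1/4·1/2 = 1/4.
Similarly for Rh via the father's Rh distribution: P(Rh+) = 3/4.
Independent loci: 1/4 × 3/4 = 3/16.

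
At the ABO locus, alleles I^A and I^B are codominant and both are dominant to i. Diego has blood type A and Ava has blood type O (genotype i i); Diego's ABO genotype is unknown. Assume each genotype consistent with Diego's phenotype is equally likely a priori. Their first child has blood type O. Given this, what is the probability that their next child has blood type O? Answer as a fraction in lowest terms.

Possible genotypes: Diego ∈ {I^A I^A, I^A i}; Ava ∈ {i i}.
Weight each parental genotype pair by prior × P(type-O child):
  I^A i × i i: posterior weight 1; P(next child type O) = 1/2.
Weighted sum = 1/2.

1/2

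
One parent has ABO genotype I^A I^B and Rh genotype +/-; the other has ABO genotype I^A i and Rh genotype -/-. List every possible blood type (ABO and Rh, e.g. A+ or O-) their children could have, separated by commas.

Gametes from I^A I^B × I^A i give offspring ABO genotypes I^A I^A, I^A I^B, I^A i, I^B i, i.e. phenotypes A, B, AB.
Rh cross +/- × -/- → phenotypes Rh+, Rh-.
Combining independently: A+, A-, B+, B-, AB+, AB-.

A+, A-, B+, B-, AB+, AB-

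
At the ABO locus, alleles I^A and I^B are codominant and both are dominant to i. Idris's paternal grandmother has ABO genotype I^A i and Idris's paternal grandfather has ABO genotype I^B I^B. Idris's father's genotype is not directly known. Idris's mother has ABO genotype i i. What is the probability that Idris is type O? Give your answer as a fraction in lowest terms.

Idris's father's ABO genotype from I^A i × I^B I^B: 1/2 I^A I^B, 1/2 I^B i.
Crossing each possibility with the mother i i and summing P(type O): 1/2·0 + 1/2·1/2 = 1/4.

1/4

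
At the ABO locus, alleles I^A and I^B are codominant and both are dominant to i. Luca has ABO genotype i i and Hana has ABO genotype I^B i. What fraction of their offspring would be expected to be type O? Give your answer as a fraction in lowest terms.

1/2

ABO cross i i × I^B i → offspring phenotypes: 1/2 O, 1/2 B.
So P(type O) = 1/2.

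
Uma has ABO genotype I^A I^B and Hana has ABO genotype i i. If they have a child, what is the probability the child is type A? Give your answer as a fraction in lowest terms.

1/2

ABO cross I^A I^B × i i → offspring phenotypes: 1/2 A, 1/2 B.
So P(type A) = 1/2.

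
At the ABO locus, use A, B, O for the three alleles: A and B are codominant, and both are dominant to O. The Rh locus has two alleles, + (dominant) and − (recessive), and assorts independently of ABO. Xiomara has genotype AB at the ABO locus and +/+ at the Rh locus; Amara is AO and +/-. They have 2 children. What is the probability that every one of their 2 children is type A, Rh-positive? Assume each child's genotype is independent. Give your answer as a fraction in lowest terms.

ABO cross AB × AO → 1/2 A, 1/4 B, 1/4 AB.
Rh cross +/+ × +/- → 1 Rh+; so P(type A, Rh-positive) = 1/2 × 1 = 1/2 per child.
All 2 independent: (1/2)^2 = 1/4.

1/4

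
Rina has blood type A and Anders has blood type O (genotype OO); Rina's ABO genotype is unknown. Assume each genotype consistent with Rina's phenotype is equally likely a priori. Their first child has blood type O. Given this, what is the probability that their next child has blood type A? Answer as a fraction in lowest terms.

Possible genotypes: Rina ∈ {AA, AO}; Anders ∈ {OO}.
Weight each parental genotype pair by prior × P(type-O child):
  AO × OO: posterior weight 1; P(next child type A) = 1/2.
Weighted sum = 1/2.

1/2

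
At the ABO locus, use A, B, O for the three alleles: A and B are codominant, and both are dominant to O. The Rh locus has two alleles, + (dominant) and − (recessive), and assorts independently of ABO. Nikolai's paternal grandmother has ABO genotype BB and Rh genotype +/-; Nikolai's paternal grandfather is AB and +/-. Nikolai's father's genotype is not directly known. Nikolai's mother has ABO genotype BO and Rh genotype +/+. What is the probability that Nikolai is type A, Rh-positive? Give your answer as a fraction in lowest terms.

1/8

Nikolai's father's ABO genotype from BB × AB: 1/2 AB, 1/2 BB.
Crossing each possibility with the mother BO and summing P(type A): 1/2·1/4 + 1/2·0 = 1/8.
Similarly for Rh via the father's Rh distribution: P(Rh+) = 1.
Independent loci: 1/8 × 1 = 1/8.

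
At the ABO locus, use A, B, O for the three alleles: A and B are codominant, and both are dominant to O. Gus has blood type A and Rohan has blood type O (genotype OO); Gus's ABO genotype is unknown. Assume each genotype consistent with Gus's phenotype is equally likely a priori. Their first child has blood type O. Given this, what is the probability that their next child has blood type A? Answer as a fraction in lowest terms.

Possible genotypes: Gus ∈ {AA, AO}; Rohan ∈ {OO}.
Weight each parental genotype pair by prior × P(type-O child):
  AO × OO: posterior weight 1; P(next child type A) = 1/2.
Weighted sum = 1/2.

1/2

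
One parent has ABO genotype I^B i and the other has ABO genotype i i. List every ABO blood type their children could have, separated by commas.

Gametes from I^B i × i i give offspring ABO genotypes I^B i, i i, i.e. phenotypes O, B.

O, B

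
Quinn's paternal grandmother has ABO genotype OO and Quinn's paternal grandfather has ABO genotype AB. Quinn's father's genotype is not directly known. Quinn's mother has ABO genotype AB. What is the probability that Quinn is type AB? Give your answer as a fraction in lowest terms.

1/4

Quinn's father's ABO genotype from OO × AB: 1/2 AO, 1/2 BO.
Crossing each possibility with the mother AB and summing P(type AB): 1/2·1/4 + 1/2·1/4 = 1/4.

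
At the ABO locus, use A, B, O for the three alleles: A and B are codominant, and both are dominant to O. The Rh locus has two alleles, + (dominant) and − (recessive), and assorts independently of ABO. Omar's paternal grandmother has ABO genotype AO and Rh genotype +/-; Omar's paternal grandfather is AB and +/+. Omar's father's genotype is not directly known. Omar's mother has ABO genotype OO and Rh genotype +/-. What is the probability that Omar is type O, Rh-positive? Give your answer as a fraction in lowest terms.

Omar's father's ABO genotype from AO × AB: 1/4 AA, 1/4 AB, 1/4 AO, 1/4 BO.
Crossing each possibility with the mother OO and summing P(type O): 1/4·0 + 1/4·0 + 1/4·1/2 + 1/4·1/2 = 1/4.
Similarly for Rh via the father's Rh distribution: P(Rh+) = 7/8.
Independent loci: 1/4 × 7/8 = 7/32.

7/32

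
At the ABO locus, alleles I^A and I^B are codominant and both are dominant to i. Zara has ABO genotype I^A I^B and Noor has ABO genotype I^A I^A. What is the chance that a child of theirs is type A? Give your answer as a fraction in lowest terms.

ABO cross I^A I^B × I^A I^A → offspring phenotypes: 1/2 A, 1/2 AB.
So P(type A) = 1/2.

1/2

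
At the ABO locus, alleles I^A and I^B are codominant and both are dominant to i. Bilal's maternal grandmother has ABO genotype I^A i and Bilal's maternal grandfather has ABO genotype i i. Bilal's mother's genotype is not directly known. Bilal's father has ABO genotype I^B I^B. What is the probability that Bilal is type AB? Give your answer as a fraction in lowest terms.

1/4

Bilal's mother's ABO genotype from I^A i × i i: 1/2 I^A i, 1/2 i i.
Crossing each possibility with the father I^B I^B and summing P(type AB): 1/2·1/2 + 1/2·0 = 1/4.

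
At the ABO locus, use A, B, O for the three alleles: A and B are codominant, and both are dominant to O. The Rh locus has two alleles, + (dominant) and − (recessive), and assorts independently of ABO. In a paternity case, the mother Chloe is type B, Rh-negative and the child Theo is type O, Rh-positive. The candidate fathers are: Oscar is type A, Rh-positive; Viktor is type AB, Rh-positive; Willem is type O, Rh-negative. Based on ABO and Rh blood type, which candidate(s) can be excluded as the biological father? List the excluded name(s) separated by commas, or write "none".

Viktor, Willem

A candidate is excluded only if no genotype consistent with his phenotype could produce a type O, Rh-positive child with a type B, Rh-negative mother.
Viktor (type AB, Rh+): no genotype consistent with that phenotype can produce a type-O Rh+ child with a type-B mother.
Willem (type O, Rh-): no genotype consistent with that phenotype can produce a type-O Rh+ child with a type-B mother.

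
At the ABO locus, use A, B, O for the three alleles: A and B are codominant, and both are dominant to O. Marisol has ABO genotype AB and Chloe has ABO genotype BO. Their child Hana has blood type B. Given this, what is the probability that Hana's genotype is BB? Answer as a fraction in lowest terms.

1/2

Cross AB × BO → 1/4 AB, 1/4 AO, 1/4 BB, 1/4 BO.
Type-B genotypes among offspring: BB (1/4), BO (1/4); total 1/2.
P(BB | type B) = (1/4) / (1/2) = 1/2.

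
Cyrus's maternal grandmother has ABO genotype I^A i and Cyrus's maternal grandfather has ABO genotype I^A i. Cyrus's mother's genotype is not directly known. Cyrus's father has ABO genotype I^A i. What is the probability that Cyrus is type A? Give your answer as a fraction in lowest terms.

3/4

Cyrus's mother's ABO genotype from I^A i × I^A i: 1/4 I^A I^A, 1/2 I^A i, 1/4 i i.
Crossing each possibility with the father I^A i and summing P(type A): 1/4·1 + 1/2·3/4 + 1/4·1/2 = 3/4.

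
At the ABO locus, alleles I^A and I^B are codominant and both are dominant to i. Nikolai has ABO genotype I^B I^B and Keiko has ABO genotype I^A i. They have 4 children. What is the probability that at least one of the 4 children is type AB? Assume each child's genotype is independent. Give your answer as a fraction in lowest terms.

ABO cross I^B I^B × I^A i → 1/2 B, 1/2 AB.
So P(type AB) = 1/2 per child.
P(none) = (1/2)^4 = 1/16; P(at least one) = 1 − 1/16 = 15/16.

15/16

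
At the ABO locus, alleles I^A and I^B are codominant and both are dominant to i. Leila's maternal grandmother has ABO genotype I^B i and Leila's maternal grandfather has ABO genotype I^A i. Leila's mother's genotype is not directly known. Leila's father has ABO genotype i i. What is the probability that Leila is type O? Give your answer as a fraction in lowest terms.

Leila's mother's ABO genotype from I^B i × I^A i: 1/4 I^A I^B, 1/4 I^A i, 1/4 I^B i, 1/4 i i.
Crossing each possibility with the father i i and summing P(type O): 1/4·0 + 1/4·1/2 + 1/4·1/2 + 1/4·1 = 1/2.

1/2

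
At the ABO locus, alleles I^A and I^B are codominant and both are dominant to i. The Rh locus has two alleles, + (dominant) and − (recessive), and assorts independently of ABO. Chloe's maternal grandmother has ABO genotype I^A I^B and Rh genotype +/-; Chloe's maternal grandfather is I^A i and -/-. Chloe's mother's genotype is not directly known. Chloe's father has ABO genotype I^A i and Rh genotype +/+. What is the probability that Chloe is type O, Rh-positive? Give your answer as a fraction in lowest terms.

Chloe's mother's ABO genotype from I^A I^B × I^A i: 1/4 I^A I^A, 1/4 I^A I^B, 1/4 I^A i, 1/4 I^B i.
Crossing each possibility with the father I^A i and summing P(type O): 1/4·0 + 1/4·0 + 1/4·1/4 + 1/4·1/4 = 1/8.
Similarly for Rh via the mother's Rh distribution: P(Rh+) = 1.
Independent loci: 1/8 × 1 = 1/8.

1/8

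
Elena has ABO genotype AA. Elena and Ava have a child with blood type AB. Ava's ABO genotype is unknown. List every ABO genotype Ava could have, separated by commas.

AB, BB, BO

For each candidate genotype of Ava, check whether crossing it with AA can produce every observed child phenotype.
  AA → possible child types {A} ✗
  AB → possible child types {A, AB} ✓
  AO → possible child types {A} ✗
  BB → possible child types {AB} ✓
  BO → possible child types {A, AB} ✓
  OO → possible child types {A} ✗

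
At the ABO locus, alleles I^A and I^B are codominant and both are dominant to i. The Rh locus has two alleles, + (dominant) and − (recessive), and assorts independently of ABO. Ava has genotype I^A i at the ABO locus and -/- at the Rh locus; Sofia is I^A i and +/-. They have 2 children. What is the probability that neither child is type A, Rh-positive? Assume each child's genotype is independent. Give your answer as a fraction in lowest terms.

25/64

ABO cross I^A i × I^A i → 1/4 O, 3/4 A.
Rh cross -/- × +/- → 1/2 Rh+, 1/2 Rh-; so P(type A, Rh-positive) = 3/4 × 1/2 = 3/8 per child.
P(not type A, Rh-positive) = 5/8 for one child; (5/8)^2 = 25/64.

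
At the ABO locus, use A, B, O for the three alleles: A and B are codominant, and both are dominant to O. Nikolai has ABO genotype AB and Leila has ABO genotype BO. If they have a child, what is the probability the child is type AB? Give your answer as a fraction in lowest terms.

ABO cross AB × BO → offspring phenotypes: 1/4 A, 1/2 B, 1/4 AB.
So P(type AB) = 1/4.

1/4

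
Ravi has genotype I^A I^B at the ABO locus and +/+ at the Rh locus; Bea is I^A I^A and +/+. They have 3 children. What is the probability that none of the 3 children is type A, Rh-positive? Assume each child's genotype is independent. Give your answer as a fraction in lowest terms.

ABO cross I^A I^B × I^A I^A → 1/2 A, 1/2 AB.
Rh cross +/+ × +/+ → 1 Rh+; so P(type A, Rh-positive) = 1/2 × 1 = 1/2 per child.
P(not type A, Rh-positive) = 1/2 for one child; (1/2)^3 = 1/8.

1/8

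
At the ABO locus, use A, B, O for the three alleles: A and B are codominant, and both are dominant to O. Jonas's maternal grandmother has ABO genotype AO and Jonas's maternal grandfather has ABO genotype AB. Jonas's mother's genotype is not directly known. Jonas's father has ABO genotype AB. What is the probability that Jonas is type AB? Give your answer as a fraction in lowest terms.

3/8

Jonas's mother's ABO genotype from AO × AB: 1/4 AA, 1/4 AB, 1/4 AO, 1/4 BO.
Crossing each possibility with the father AB and summing P(type AB): 1/4·1/2 + 1/4·1/2 + 1/4·1/4 + 1/4·1/4 = 3/8.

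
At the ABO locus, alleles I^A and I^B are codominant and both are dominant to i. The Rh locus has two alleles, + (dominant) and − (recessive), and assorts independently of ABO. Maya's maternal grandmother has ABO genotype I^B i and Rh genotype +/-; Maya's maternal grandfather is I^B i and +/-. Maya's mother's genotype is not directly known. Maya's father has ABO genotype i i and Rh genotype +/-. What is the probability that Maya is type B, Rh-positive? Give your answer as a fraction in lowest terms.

3/8

Maya's mother's ABO genotype from I^B i × I^B i: 1/4 I^B I^B, 1/2 I^B i, 1/4 i i.
Crossing each possibility with the father i i and summing P(type B): 1/4·1 + 1/2·1/2 + 1/4·0 = 1/2.
Similarly for Rh via the mother's Rh distribution: P(Rh+) = 3/4.
Independent loci: 1/2 × 3/4 = 3/8.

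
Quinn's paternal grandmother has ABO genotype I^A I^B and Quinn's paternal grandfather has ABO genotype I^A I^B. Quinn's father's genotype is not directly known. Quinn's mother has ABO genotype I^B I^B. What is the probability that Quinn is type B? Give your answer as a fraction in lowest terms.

1/2

Quinn's father's ABO genotype from I^A I^B × I^A I^B: 1/4 I^A I^A, 1/2 I^A I^B, 1/4 I^B I^B.
Crossing each possibility with the mother I^B I^B and summing P(type B): 1/4·0 + 1/2·1/2 + 1/4·1 = 1/2.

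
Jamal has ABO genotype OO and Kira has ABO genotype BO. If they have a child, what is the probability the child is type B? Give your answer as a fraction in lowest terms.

ABO cross OO × BO → offspring phenotypes: 1/2 O, 1/2 B.
So P(type B) = 1/2.

1/2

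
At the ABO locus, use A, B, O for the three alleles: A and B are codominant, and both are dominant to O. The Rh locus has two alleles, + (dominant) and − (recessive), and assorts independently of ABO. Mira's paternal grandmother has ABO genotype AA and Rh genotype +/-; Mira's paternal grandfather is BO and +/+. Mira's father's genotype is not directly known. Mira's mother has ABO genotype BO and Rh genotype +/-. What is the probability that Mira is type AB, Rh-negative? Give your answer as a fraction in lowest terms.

Mira's father's ABO genotype from AA × BO: 1/2 AB, 1/2 AO.
Crossing each possibility with the mother BO and summing P(type AB): 1/2·1/4 + 1/2·1/4 = 1/4.
Similarly for Rh via the father's Rh distribution: P(Rh-) = 1/8.
Independent loci: 1/4 × 1/8 = 1/32.

1/32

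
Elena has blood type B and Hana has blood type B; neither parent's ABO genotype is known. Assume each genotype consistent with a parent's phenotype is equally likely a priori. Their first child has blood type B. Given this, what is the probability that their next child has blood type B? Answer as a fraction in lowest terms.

19/20

Possible genotypes: Elena ∈ {BB, BO}; Hana ∈ {BB, BO}.
Weight each parental genotype pair by prior × P(type-B child):
  BB × BB: posterior weight 4/15; P(next child type B) = 1.
  BB × BO: posterior weight 4/15; P(next child type B) = 1.
  BO × BB: posterior weight 4/15; P(next child type B) = 1.
  BO × BO: posterior weight 1/5; P(next child type B) = 3/4.
Weighted sum = 19/20.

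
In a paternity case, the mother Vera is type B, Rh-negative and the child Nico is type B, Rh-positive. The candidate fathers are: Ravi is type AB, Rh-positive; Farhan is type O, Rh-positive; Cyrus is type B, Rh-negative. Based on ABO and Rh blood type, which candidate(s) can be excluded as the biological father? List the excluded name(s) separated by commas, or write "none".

Cyrus

A candidate is excluded only if no genotype consistent with his phenotype could produce a type B, Rh-positive child with a type B, Rh-negative mother.
Cyrus (type B, Rh-): no genotype consistent with that phenotype can produce a type-B Rh+ child with a type-B mother.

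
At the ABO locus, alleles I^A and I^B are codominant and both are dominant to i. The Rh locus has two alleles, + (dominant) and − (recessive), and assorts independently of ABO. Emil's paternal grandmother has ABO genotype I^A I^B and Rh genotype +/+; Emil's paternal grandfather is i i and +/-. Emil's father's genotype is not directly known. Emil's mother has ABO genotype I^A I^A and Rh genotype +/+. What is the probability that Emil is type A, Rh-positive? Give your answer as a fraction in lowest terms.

3/4

Emil's father's ABO genotype from I^A I^B × i i: 1/2 I^A i, 1/2 I^B i.
Crossing each possibility with the mother I^A I^A and summing P(type A): 1/2·1 + 1/2·1/2 = 3/4.
Similarly for Rh via the father's Rh distribution: P(Rh+) = 1.
Independent loci: 3/4 × 1 = 3/4.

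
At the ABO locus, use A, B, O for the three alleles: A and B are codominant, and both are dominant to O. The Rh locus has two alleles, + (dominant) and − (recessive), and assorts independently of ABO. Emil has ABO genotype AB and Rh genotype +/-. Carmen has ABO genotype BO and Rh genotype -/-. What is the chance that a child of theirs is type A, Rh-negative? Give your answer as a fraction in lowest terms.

1/8

ABO cross AB × BO → offspring phenotypes: 1/4 A, 1/2 B, 1/4 AB.
Rh cross +/- × -/- → 1/2 Rh+, 1/2 Rh-.
Independent loci: P(type A, Rh-negative) = 1/4 × 1/2 = 1/8.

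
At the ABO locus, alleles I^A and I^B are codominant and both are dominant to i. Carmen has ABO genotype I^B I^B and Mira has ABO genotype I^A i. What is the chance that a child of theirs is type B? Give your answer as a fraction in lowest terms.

1/2

ABO cross I^B I^B × I^A i → offspring phenotypes: 1/2 B, 1/2 AB.
So P(type B) = 1/2.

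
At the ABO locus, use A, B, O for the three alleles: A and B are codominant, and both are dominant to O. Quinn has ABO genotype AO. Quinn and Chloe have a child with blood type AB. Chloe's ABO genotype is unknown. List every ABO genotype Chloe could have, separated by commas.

For each candidate genotype of Chloe, check whether crossing it with AO can produce every observed child phenotype.
  AA → possible child types {A} ✗
  AB → possible child types {A, B, AB} ✓
  AO → possible child types {O, A} ✗
  BB → possible child types {B, AB} ✓
  BO → possible child types {O, A, B, AB} ✓
  OO → possible child types {O, A} ✗

AB, BB, BO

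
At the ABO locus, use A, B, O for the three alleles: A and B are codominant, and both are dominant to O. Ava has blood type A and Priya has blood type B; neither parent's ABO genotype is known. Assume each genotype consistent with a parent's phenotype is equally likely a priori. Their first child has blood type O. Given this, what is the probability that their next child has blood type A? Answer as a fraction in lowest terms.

1/4

Possible genotypes: Ava ∈ {AA, AO}; Priya ∈ {BB, BO}.
Weight each parental genotype pair by prior × P(type-O child):
  AO × BO: posterior weight 1; P(next child type A) = 1/4.
Weighted sum = 1/4.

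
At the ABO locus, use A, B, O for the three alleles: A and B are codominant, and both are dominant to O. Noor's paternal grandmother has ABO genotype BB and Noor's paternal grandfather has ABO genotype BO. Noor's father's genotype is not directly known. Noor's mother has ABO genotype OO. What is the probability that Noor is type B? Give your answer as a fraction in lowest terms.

Noor's father's ABO genotype from BB × BO: 1/2 BB, 1/2 BO.
Crossing each possibility with the mother OO and summing P(type B): 1/2·1 + 1/2·1/2 = 3/4.

3/4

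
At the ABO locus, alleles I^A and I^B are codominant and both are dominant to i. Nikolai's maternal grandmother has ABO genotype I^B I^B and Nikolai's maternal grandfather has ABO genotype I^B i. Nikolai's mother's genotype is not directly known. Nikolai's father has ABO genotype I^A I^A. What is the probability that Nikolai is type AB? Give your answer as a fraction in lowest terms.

Nikolai's mother's ABO genotype from I^B I^B × I^B i: 1/2 I^B I^B, 1/2 I^B i.
Crossing each possibility with the father I^A I^A and summing P(type AB): 1/2·1 + 1/2·1/2 = 3/4.

3/4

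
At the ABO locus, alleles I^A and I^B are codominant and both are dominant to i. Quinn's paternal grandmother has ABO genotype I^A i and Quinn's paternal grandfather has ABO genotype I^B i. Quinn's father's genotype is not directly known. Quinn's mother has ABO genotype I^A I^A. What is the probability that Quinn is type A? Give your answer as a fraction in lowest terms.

Quinn's father's ABO genotype from I^A i × I^B i: 1/4 I^A I^B, 1/4 I^A i, 1/4 I^B i, 1/4 i i.
Crossing each possibility with the mother I^A I^A and summing P(type A): 1/4·1/2 + 1/4·1 + 1/4·1/2 + 1/4·1 = 3/4.

3/4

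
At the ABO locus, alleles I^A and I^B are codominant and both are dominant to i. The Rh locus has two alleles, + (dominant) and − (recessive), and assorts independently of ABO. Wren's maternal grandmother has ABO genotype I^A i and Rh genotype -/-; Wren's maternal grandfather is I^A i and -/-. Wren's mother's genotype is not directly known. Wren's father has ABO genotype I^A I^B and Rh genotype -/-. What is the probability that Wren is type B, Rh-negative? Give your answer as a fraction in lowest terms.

Wren's mother's ABO genotype from I^A i × I^A i: 1/4 I^A I^A, 1/2 I^A i, 1/4 i i.
Crossing each possibility with the father I^A I^B and summing P(type B): 1/4·0 + 1/2·1/4 + 1/4·1/2 = 1/4.
Similarly for Rh via the mother's Rh distribution: P(Rh-) = 1.
Independent loci: 1/4 × 1 = 1/4.

1/4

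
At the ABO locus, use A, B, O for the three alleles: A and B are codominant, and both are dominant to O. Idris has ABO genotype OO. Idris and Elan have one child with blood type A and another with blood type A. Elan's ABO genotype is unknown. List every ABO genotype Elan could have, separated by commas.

AA, AB, AO

For each candidate genotype of Elan, check whether crossing it with OO can produce every observed child phenotype.
  AA → possible child types {A} ✓
  AB → possible child types {A, B} ✓
  AO → possible child types {O, A} ✓
  BB → possible child types {B} ✗
  BO → possible child types {O, B} ✗
  OO → possible child types {O} ✗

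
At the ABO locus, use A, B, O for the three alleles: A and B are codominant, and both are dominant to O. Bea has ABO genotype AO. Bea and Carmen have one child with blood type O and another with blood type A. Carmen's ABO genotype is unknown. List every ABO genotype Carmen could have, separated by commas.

AO, BO, OO

For each candidate genotype of Carmen, check whether crossing it with AO can produce every observed child phenotype.
  AA → possible child types {A} ✗
  AB → possible child types {A, B, AB} ✗
  AO → possible child types {O, A} ✓
  BB → possible child types {B, AB} ✗
  BO → possible child types {O, A, B, AB} ✓
  OO → possible child types {O, A} ✓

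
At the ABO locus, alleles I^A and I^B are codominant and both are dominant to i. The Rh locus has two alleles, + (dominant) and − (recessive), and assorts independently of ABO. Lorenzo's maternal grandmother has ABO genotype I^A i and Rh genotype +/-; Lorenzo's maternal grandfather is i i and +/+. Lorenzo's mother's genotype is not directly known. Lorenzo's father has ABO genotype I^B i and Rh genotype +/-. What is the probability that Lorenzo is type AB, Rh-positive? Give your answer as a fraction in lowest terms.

7/64

Lorenzo's mother's ABO genotype from I^A i × i i: 1/2 I^A i, 1/2 i i.
Crossing each possibility with the father I^B i and summing P(type AB): 1/2·1/4 + 1/2·0 = 1/8.
Similarly for Rh via the mother's Rh distribution: P(Rh+) = 7/8.
Independent loci: 1/8 × 7/8 = 7/64.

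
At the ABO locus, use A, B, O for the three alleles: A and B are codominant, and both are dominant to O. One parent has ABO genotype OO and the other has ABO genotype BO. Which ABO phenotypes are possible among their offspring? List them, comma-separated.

O, B

Gametes from OO × BO give offspring ABO genotypes BO, OO, i.e. phenotypes O, B.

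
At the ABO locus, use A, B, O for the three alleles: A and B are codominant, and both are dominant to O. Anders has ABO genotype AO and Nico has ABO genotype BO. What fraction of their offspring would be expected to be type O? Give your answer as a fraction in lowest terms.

ABO cross AO × BO → offspring phenotypes: 1/4 O, 1/4 A, 1/4 B, 1/4 AB.
So P(type O) = 1/4.

1/4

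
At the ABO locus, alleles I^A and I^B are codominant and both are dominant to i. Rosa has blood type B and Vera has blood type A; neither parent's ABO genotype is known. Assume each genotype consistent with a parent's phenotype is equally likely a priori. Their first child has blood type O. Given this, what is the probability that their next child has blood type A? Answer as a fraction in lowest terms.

Possible genotypes: Rosa ∈ {I^B I^B, I^B i}; Vera ∈ {I^A I^A, I^A i}.
Weight each parental genotype pair by prior × P(type-O child):
  I^B i × I^A i: posterior weight 1; P(next child type A) = 1/4.
Weighted sum = 1/4.

1/4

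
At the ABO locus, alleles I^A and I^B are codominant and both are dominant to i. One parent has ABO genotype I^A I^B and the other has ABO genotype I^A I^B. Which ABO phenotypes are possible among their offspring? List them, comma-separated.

A, B, AB

Gametes from I^A I^B × I^A I^B give offspring ABO genotypes I^A I^A, I^A I^B, I^B I^B, i.e. phenotypes A, B, AB.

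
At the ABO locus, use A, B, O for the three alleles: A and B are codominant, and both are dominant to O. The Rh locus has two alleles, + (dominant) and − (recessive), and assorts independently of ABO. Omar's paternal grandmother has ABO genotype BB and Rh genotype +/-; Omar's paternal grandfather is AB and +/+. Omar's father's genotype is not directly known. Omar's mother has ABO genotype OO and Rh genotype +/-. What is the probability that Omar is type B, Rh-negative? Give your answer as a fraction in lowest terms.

3/32

Omar's father's ABO genotype from BB × AB: 1/2 AB, 1/2 BB.
Crossing each possibility with the mother OO and summing P(type B): 1/2·1/2 + 1/2·1 = 3/4.
Similarly for Rh via the father's Rh distribution: P(Rh-) = 1/8.
Independent loci: 3/4 × 1/8 = 3/32.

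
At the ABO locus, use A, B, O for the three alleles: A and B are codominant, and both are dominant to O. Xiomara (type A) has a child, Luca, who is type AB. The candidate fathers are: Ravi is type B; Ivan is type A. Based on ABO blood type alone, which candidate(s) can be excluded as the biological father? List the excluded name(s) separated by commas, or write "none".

A candidate is excluded only if no genotype consistent with his phenotype could produce a type AB child with a type A mother.
Ivan (type A): no genotype consistent with that phenotype can produce a type-AB child with a type-A mother.

Ivan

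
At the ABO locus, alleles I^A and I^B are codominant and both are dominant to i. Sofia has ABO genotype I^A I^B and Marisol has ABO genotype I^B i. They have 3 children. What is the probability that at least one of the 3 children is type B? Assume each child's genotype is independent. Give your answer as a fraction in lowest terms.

7/8

ABO cross I^A I^B × I^B i → 1/4 A, 1/2 B, 1/4 AB.
So P(type B) = 1/2 per child.
P(none) = (1/2)^3 = 1/8; P(at least one) = 1 − 1/8 = 7/8.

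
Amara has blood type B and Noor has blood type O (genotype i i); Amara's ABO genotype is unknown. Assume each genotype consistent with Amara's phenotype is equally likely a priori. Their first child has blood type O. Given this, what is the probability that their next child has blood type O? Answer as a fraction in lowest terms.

Possible genotypes: Amara ∈ {I^B I^B, I^B i}; Noor ∈ {i i}.
Weight each parental genotype pair by prior × P(type-O child):
  I^B i × i i: posterior weight 1; P(next child type O) = 1/2.
Weighted sum = 1/2.

1/2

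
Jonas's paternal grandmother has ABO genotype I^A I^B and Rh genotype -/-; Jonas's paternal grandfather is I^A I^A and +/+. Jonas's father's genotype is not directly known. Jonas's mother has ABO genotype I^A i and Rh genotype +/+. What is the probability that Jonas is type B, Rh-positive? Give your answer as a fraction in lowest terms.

Jonas's father's ABO genotype from I^A I^B × I^A I^A: 1/2 I^A I^A, 1/2 I^A I^B.
Crossing each possibility with the mother I^A i and summing P(type B): 1/2·0 + 1/2·1/4 = 1/8.
Similarly for Rh via the father's Rh distribution: P(Rh+) = 1.
Independent loci: 1/8 × 1 = 1/8.

1/8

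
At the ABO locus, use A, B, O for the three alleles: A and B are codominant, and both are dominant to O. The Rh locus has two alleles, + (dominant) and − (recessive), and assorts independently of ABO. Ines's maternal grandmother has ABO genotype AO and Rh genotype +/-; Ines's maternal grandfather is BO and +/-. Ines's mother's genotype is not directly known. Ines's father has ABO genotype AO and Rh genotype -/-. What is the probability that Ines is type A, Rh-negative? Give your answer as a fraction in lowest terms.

Ines's mother's ABO genotype from AO × BO: 1/4 AB, 1/4 AO, 1/4 BO, 1/4 OO.
Crossing each possibility with the father AO and summing P(type A): 1/4·1/2 + 1/4·3/4 + 1/4·1/4 + 1/4·1/2 = 1/2.
Similarly for Rh via the mother's Rh distribution: P(Rh-) = 1/2.
Independent loci: 1/2 × 1/2 = 1/4.

1/4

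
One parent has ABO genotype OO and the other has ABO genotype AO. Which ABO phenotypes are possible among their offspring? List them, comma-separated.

O, A

Gametes from OO × AO give offspring ABO genotypes AO, OO, i.e. phenotypes O, A.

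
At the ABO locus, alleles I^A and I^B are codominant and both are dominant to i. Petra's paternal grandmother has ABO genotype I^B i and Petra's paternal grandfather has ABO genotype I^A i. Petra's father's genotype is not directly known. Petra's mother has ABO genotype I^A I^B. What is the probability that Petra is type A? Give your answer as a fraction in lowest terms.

Petra's father's ABO genotype from I^B i × I^A i: 1/4 I^A I^B, 1/4 I^A i, 1/4 I^B i, 1/4 i i.
Crossing each possibility with the mother I^A I^B and summing P(type A): 1/4·1/4 + 1/4·1/2 + 1/4·1/4 + 1/4·1/2 = 3/8.

3/8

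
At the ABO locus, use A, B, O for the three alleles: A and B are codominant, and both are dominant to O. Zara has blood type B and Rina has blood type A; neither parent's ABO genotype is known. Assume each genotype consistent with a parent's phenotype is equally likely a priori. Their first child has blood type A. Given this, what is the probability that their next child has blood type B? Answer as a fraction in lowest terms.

Possible genotypes: Zara ∈ {BB, BO}; Rina ∈ {AA, AO}.
Weight each parental genotype pair by prior × P(type-A child):
  BO × AA: posterior weight 2/3; P(next child type B) = 0.
  BO × AO: posterior weight 1/3; P(next child type B) = 1/4.
Weighted sum = 1/12.

1/12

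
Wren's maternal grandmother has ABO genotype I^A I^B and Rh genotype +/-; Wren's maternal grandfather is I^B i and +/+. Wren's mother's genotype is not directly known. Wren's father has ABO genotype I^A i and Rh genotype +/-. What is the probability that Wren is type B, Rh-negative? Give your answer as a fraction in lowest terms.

Wren's mother's ABO genotype from I^A I^B × I^B i: 1/4 I^A I^B, 1/4 I^A i, 1/4 I^B I^B, 1/4 I^B i.
Crossing each possibility with the father I^A i and summing P(type B): 1/4·1/4 + 1/4·0 + 1/4·1/2 + 1/4·1/4 = 1/4.
Similarly for Rh via the mother's Rh distribution: P(Rh-) = 1/8.
Independent loci: 1/4 × 1/8 = 1/32.

1/32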